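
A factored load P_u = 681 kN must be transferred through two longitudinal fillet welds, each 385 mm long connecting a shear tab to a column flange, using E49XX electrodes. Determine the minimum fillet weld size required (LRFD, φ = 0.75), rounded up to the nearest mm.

w = 6 mm

E49XX → F_EXX = 490 MPa.
Total weld length L = 770 mm.
Required throat t_e = P_u / (φ × 0.6 F_EXX × L) = 681 / (0.75 × 0.6 × 490 × 770 × 10⁻³) = 4.011 mm.
Required leg w = t_e / 0.707 = 5.673 mm → use 6 mm.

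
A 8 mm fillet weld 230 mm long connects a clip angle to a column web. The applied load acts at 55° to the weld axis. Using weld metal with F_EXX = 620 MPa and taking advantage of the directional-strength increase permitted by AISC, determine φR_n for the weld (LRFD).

t_e = 0.707 × 8 = 5.656 mm; A_we = 5.656 × 230 = 1301 mm².
Directional factor: 1.0 + 0.5 sin^1.5(55°) = 1.371.
F_nw = 0.6 × 620 × 1.371 = 509.9 MPa.
φR_n = 0.75 × 509.9 × 1301 × 10⁻³ = 497.5 kN.

φR_n ≈ 497 kN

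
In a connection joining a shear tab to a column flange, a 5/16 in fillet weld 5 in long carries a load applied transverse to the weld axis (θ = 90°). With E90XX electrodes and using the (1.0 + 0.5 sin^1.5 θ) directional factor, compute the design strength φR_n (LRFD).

φR_n ≈ 67.1 kips

E90XX → F_EXX = 90 ksi.
t_e = 0.707 × 0.3125 = 0.2209 in; A_we = 0.2209 × 5 = 1.105 in².
Directional factor: 1.0 + 0.5 sin^1.5(90°) = 1.5.
F_nw = 0.6 × 90 × 1.5 = 81 ksi.
φR_n = 0.75 × 81 × 1.105 = 67.11 kips.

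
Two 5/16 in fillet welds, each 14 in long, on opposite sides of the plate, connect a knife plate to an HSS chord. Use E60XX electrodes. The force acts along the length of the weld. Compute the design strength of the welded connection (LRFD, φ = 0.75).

E60XX → F_EXX = 60 ksi.
Effective throat t_e = 0.707 × 0.3125 = 0.2209 in.
Total length L = 28 in; A_we = 0.2209 × 28 = 6.186 in².
F_nw = 0.6 F_EXX = 0.6 × 60 = 36 ksi.
φR_n = 0.75 × 36 × 6.186 = 167 kips.

φR_n ≈ 167 kips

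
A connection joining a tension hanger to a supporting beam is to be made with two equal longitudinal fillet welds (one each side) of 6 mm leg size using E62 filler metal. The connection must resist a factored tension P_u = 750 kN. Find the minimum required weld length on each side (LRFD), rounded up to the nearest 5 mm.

L = 320 mm on each side

E62XX → F_EXX = 620 MPa.
Throat t_e = 0.707 × 6 = 4.242 mm.
φr_n = 0.75 × 0.6 × 620 × 4.242 × 10⁻³ = 1.184 kN/mm.
L_req = P_u / φr_n = 750 / 1.184 = 633.7 mm total.
Per side: 633.7 / 2 = 316.9 mm.
Round up → use L = 320 mm on each side.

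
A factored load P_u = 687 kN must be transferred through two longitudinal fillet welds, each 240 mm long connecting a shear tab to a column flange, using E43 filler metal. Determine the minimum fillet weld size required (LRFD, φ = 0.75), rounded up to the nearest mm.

E43XX → F_EXX = 430 MPa.
Total weld length L = 480 mm.
Required throat t_e = P_u / (φ × 0.6 F_EXX × L) = 687 / (0.75 × 0.6 × 430 × 480 × 10⁻³) = 7.397 mm.
Required leg w = t_e / 0.707 = 10.46 mm → use 11 mm.

w = 11 mm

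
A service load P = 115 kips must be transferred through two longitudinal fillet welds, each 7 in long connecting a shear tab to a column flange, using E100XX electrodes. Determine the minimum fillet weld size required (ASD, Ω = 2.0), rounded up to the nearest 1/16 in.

E100XX → F_EXX = 100 ksi.
Total weld length L = 14 in.
Required throat t_e = P × Ω / (0.6 F_EXX × L) = 115 × 2.0 / (0.6 × 100 × 14) = 0.2738 in.
Required leg w = t_e / 0.707 = 0.3873 in → use 7/16 in.

w = 7/16 in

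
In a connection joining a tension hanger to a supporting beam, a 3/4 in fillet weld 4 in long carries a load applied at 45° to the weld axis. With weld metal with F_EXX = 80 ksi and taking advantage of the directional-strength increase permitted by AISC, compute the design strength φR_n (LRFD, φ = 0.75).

φR_n ≈ 99.1 kip

t_e = 0.707 × 0.75 = 0.5302 in; A_we = 0.5302 × 4 = 2.121 in².
Directional factor: 1.0 + 0.5 sin^1.5(45°) = 1.297.
F_nw = 0.6 × 80 × 1.297 = 62.27 ksi.
φR_n = 0.75 × 62.27 × 2.121 = 99.06 kip.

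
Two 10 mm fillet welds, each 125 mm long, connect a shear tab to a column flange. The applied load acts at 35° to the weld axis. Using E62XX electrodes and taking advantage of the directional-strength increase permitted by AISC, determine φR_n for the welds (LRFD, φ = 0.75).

φR_n ≈ 600 kN

E62XX → F_EXX = 620 MPa.
t_e = 0.707 × 10 = 7.07 mm; A_we = 7.07 × 250 = 1767 mm².
Directional factor: 1.0 + 0.5 sin^1.5(35°) = 1.217.
F_nw = 0.6 × 620 × 1.217 = 452.8 MPa.
φR_n = 0.75 × 452.8 × 1767 × 10⁻³ = 600.2 kN.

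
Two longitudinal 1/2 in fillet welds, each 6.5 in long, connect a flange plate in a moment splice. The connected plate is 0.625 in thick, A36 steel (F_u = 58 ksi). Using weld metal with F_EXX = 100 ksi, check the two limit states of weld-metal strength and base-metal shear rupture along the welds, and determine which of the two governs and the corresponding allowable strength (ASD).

t_e = 0.707 × 0.5 = 0.3535 in; L = 13 in.
Weld metal: R_n/Ω = (1/2.0) × 0.6 × 100 × 0.3535 × 13 = 137.9 kips.
Base metal (shear rupture): R_n/Ω = (1/2.0) × 0.6 × 58 × 0.625 × 13 = 141.4 kips.
Governing: weld metal.

R_n/Ω ≈ 138 kips (weld metal governs)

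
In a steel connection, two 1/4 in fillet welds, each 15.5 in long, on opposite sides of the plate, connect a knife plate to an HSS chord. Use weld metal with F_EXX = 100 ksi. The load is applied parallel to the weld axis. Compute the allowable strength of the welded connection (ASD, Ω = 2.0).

R_n/Ω ≈ 164 kip

Effective throat t_e = 0.707 × 0.25 = 0.1767 in.
Total length L = 31 in; A_we = 0.1767 × 31 = 5.479 in².
F_nw = 0.6 F_EXX = 0.6 × 100 = 60 ksi.
R_n = 60 × 5.479 = 328.8 kip; R_n/Ω = 328.8/2.0 = 164.4 kip.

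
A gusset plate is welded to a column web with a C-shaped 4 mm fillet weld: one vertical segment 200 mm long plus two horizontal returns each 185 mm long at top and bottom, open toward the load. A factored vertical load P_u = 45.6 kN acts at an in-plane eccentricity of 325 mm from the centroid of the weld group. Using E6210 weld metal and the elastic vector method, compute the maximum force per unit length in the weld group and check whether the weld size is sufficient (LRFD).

f_max ≈ 428 N/mm; adequate

E62XX → F_EXX = 620 MPa.
Total weld length L_w = 570 mm. Treat welds as unit-width lines.
Centroid: x̄ = 2×185×92.5 / 570 = 60.04 mm from the vertical weld.
Polar moment about centroid: J = I_x + I_y = [200³/12 + 2×185×100²] + [200×60.04² + 2(185³/12 + 185×32.46²)] = 6533000 mm³.
Direct shear f_v = P/L_w = 45.6×10³ / 570 = 80 N/mm (vertical).
Torsion M = P·e = 45.6×10³ × 325 = 14820000 N·mm.
Critical point at (x, y) = (125, 100) from centroid. f_tx = M·y/J = 226.9 N/mm; f_ty = M·x/J = 283.5 N/mm.
Resultant f_max = √[f_tx² + (f_v + f_ty)²] = √[226.9² + (80 + 283.5)²] = 428.5 N/mm.
Capacity per unit length: φr_n = 0.75 × 0.6 × 620 × (0.707 × 4) = 789 N/mm.
428.5 ≤ 789 → adequate.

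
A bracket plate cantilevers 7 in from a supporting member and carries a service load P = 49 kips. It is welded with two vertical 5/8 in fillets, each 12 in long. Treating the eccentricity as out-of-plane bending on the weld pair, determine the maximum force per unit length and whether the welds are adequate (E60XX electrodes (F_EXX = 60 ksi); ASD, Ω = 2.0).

L_w = 2 × 12 = 24 in; section modulus (unit throat) S = 2 × L²/6 = 48 in².
Direct shear f_v = P/L_w = 49/24 = 2.042 kip/in.
Moment M = P × e = 49 × 7 = 343 kip·in; bending f_b = M/S = 7.146 kip/in.
f_max = √(f_v² + f_b²) = √(2.042² + 7.146²) = 7.432 kip/in.
r_n/Ω = (1/2.0) × 0.6 × 60 × (0.707 × 0.625) = 7.954 kip/in → adequate.

f_max ≈ 7.43 kip/in; adequate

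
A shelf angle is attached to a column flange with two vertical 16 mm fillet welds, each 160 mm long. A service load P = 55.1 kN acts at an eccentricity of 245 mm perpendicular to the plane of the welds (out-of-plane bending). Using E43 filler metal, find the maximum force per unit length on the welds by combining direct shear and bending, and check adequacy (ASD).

f_max ≈ 1590 N/mm; NOT adequate

E43XX → F_EXX = 430 MPa.
L_w = 2 × 160 = 320 mm; section modulus (unit throat) S = 2 × L²/6 = 8533 mm².
Direct shear f_v = P/L_w = 55.1×10³/320 = 172.2 N/mm.
Moment M = P × e = 55.1×10³ × 245 = 13500000 N·mm; bending f_b = M/S = 1582 N/mm.
f_max = √(f_v² + f_b²) = √(172.2² + 1582²) = 1591 N/mm.
r_n/Ω = (1/2.0) × 0.6 × 430 × (0.707 × 16) = 1459 N/mm → NOT adequate.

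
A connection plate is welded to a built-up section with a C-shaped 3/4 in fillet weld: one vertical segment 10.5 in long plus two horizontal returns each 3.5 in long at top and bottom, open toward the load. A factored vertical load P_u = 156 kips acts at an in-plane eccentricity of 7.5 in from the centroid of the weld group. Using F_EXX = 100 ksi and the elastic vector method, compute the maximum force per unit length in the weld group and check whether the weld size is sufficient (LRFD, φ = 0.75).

Total weld length L_w = 17.5 in. Treat welds as unit-width lines.
Centroid: x̄ = 2×3.5×1.75 / 17.5 = 0.7 in from the vertical weld.
Polar moment about centroid: J = I_x + I_y = [10.5³/12 + 2×3.5×5.25²] + [10.5×0.7² + 2(3.5³/12 + 3.5×1.05²)] = 309.4 in³.
Direct shear f_v = P/L_w = 156 / 17.5 = 8.914 kip/in (vertical).
Torsion M = P·e = 156 × 7.5 = 1170 kip·in.
Critical point at (x, y) = (2.8, 5.25) from centroid. f_tx = M·y/J = 19.85 kip/in; f_ty = M·x/J = 10.59 kip/in.
Resultant f_max = √[f_tx² + (f_v + f_ty)²] = √[19.85² + (8.914 + 10.59)²] = 27.83 kip/in.
Capacity per unit length: φr_n = 0.75 × 0.6 × 100 × (0.707 × 0.75) = 23.86 kip/in.
27.83 > 23.86 → NOT adequate.

f_max ≈ 27.8 kip/in; NOT adequate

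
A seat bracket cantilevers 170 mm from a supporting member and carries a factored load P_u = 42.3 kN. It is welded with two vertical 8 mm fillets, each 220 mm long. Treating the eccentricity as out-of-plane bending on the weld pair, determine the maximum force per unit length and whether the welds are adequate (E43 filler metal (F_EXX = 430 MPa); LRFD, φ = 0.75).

L_w = 2 × 220 = 440 mm; section modulus (unit throat) S = 2 × L²/6 = 16130 mm².
Direct shear f_v = P/L_w = 42.3×10³/440 = 96.14 N/mm.
Moment M = P × e = 42.3×10³ × 170 = 7191000 N·mm; bending f_b = M/S = 445.7 N/mm.
f_max = √(f_v² + f_b²) = √(96.14² + 445.7²) = 456 N/mm.
φr_n = 0.75 × 0.6 × 430 × (0.707 × 8) = 1094 N/mm → adequate.

f_max ≈ 456 N/mm; adequate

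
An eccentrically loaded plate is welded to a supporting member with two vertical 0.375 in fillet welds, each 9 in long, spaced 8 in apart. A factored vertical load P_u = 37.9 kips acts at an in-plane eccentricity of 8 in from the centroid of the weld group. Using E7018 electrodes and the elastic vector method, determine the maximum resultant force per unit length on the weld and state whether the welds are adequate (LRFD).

E70XX → F_EXX = 70 ksi.
Total weld length L_w = 18 in. Treat welds as unit-width lines.
Polar moment about centroid: J = 2[d³/12 + d(b/2)²] = 2[9³/12 + 9×4²] = 409.5 in³.
Direct shear f_v = P/L_w = 37.9 / 18 = 2.106 kip/in (vertical).
Torsion M = P·e = 37.9 × 8 = 303.2 kip·in.
Critical point at (x, y) = (4, 4.5) from centroid. f_tx = M·y/J = 3.332 kip/in; f_ty = M·x/J = 2.962 kip/in.
Resultant f_max = √[f_tx² + (f_v + f_ty)²] = √[3.332² + (2.106 + 2.962)²] = 6.064 kip/in.
Capacity per unit length: φr_n = 0.75 × 0.6 × 70 × (0.707 × 0.375) = 8.351 kip/in.
6.064 ≤ 8.351 → adequate.

f_max ≈ 6.06 kip/in; adequate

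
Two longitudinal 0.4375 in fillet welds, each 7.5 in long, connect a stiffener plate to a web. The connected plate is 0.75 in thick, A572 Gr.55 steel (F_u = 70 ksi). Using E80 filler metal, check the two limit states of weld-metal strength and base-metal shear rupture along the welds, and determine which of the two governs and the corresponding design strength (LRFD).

E80XX → F_EXX = 80 ksi.
t_e = 0.707 × 0.4375 = 0.3093 in; L = 15 in.
Weld metal: φR_n = 0.75 × 0.6 × 80 × 0.3093 × 15 = 167 kip.
Base metal (shear rupture): φR_n = 0.75 × 0.6 × 70 × 0.75 × 15 = 354.4 kip.
Governing: weld metal.

φR_n ≈ 167 kip (weld metal governs)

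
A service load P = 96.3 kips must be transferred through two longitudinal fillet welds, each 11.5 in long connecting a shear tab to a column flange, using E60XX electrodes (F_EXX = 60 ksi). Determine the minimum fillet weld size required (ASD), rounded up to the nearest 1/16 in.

w = 3/8 in

Total weld length L = 23 in.
Required throat t_e = P × Ω / (0.6 F_EXX × L) = 96.3 × 2.0 / (0.6 × 60 × 23) = 0.2326 in.
Required leg w = t_e / 0.707 = 0.329 in → use 3/8 in.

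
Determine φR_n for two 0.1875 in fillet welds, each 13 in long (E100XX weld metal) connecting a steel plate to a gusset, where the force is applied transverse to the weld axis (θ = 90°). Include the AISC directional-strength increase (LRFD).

φR_n ≈ 233 kip

E100XX → F_EXX = 100 ksi.
t_e = 0.707 × 0.1875 = 0.1326 in; A_we = 0.1326 × 26 = 3.447 in².
Directional factor: 1.0 + 0.5 sin^1.5(90°) = 1.5.
F_nw = 0.6 × 100 × 1.5 = 90 ksi.
φR_n = 0.75 × 90 × 3.447 = 232.6 kip.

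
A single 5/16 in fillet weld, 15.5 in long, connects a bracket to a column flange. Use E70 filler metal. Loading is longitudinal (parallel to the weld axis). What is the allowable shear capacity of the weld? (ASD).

R_n/Ω ≈ 71.9 kip

E70XX → F_EXX = 70 ksi.
Effective throat t_e = 0.707 × 0.3125 = 0.2209 in.
Total length L = 15.5 in; A_we = 0.2209 × 15.5 = 3.425 in².
F_nw = 0.6 F_EXX = 0.6 × 70 = 42 ksi.
R_n = 42 × 3.425 = 143.8 kip; R_n/Ω = 143.8/2.0 = 71.92 kip.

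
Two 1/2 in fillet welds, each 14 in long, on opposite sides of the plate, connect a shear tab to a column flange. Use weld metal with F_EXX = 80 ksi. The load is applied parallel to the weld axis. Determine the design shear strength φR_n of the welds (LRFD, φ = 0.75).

Effective throat t_e = 0.707 × 0.5 = 0.3535 in.
Total length L = 28 in; A_we = 0.3535 × 28 = 9.898 in².
F_nw = 0.6 F_EXX = 0.6 × 80 = 48 ksi.
φR_n = 0.75 × 48 × 9.898 = 356.3 kips.

φR_n ≈ 356 kips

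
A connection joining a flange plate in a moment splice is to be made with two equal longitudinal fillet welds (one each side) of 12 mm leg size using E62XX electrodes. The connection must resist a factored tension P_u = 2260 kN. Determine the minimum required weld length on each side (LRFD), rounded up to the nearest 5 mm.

E62XX → F_EXX = 620 MPa.
Throat t_e = 0.707 × 12 = 8.484 mm.
φr_n = 0.75 × 0.6 × 620 × 8.484 × 10⁻³ = 2.367 kN/mm.
L_req = P_u / φr_n = 2260 / 2.367 = 954.8 mm total.
Per side: 954.8 / 2 = 477.4 mm.
Round up → use L = 480 mm on each side.

L = 480 mm on each side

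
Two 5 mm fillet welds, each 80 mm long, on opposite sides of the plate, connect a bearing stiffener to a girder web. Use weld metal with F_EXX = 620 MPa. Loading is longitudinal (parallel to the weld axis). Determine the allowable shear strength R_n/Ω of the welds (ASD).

R_n/Ω ≈ 105 kN

Effective throat t_e = 0.707 × 5 = 3.535 mm.
Total length L = 160 mm; A_we = 3.535 × 160 = 565.6 mm².
F_nw = 0.6 F_EXX = 0.6 × 620 = 372 MPa.
R_n = 372 × 565.6 × 10⁻³ = 210.4 kN; R_n/Ω = 210.4/2.0 = 105.2 kN.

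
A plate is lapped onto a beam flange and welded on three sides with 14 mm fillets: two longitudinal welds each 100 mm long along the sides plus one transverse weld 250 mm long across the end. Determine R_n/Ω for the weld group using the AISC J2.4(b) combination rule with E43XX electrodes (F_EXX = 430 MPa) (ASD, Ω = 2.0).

R_n/Ω ≈ 696 kN

t_e = 0.707 × 14 = 9.898 mm.
R_nwl = 0.6 × 430 × 9.898 × 200 × 10⁻³ = 510.7 kN (longitudinal, 2 welds).
R_nwt = 0.6 × 430 × 9.898 × 250 × 10⁻³ = 638.4 kN (transverse, base value).
(i) R_nwl + R_nwt = 1149 kN; (ii) 0.85 R_nwl + 1.5 R_nwt = 1392 kN.
R_n = max = 1392 kN [governs: (ii)]; R_n/Ω = 695.9 kN.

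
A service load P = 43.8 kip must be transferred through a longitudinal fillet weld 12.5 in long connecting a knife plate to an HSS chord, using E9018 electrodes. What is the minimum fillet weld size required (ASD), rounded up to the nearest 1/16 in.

w = 3/16 in

E90XX → F_EXX = 90 ksi.
Total weld length L = 12.5 in.
Required throat t_e = P × Ω / (0.6 F_EXX × L) = 43.8 × 2.0 / (0.6 × 90 × 12.5) = 0.1298 in.
Required leg w = t_e / 0.707 = 0.1836 in → use 3/16 in.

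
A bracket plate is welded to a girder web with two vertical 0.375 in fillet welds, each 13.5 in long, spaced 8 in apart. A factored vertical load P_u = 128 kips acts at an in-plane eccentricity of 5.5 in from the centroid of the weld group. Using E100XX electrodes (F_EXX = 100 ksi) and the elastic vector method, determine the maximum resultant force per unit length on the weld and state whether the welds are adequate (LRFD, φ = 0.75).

f_max ≈ 9.86 kip/in; adequate

Total weld length L_w = 27 in. Treat welds as unit-width lines.
Polar moment about centroid: J = 2[d³/12 + d(b/2)²] = 2[13.5³/12 + 13.5×4²] = 842.1 in³.
Direct shear f_v = P/L_w = 128 / 27 = 4.741 kip/in (vertical).
Torsion M = P·e = 128 × 5.5 = 704 kip·in.
Critical point at (x, y) = (4, 6.75) from centroid. f_tx = M·y/J = 5.643 kip/in; f_ty = M·x/J = 3.344 kip/in.
Resultant f_max = √[f_tx² + (f_v + f_ty)²] = √[5.643² + (4.741 + 3.344)²] = 9.86 kip/in.
Capacity per unit length: φr_n = 0.75 × 0.6 × 100 × (0.707 × 0.375) = 11.93 kip/in.
9.86 ≤ 11.93 → adequate.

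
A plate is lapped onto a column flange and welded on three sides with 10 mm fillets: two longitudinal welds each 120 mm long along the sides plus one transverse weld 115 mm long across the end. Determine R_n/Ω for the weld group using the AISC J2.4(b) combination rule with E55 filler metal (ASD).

R_n/Ω ≈ 439 kN

E55XX → F_EXX = 550 MPa.
t_e = 0.707 × 10 = 7.07 mm.
R_nwl = 0.6 × 550 × 7.07 × 240 × 10⁻³ = 559.9 kN (longitudinal, 2 welds).
R_nwt = 0.6 × 550 × 7.07 × 115 × 10⁻³ = 268.3 kN (transverse, base value).
(i) R_nwl + R_nwt = 828.3 kN; (ii) 0.85 R_nwl + 1.5 R_nwt = 878.4 kN.
R_n = max = 878.4 kN [governs: (ii)]; R_n/Ω = 439.2 kN.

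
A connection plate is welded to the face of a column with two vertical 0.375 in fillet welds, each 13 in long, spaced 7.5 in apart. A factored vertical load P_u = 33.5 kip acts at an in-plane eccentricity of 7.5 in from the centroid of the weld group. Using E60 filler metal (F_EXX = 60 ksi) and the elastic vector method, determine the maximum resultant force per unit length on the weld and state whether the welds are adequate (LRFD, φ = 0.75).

Total weld length L_w = 26 in. Treat welds as unit-width lines.
Polar moment about centroid: J = 2[d³/12 + d(b/2)²] = 2[13³/12 + 13×3.75²] = 731.8 in³.
Direct shear f_v = P/L_w = 33.5 / 26 = 1.288 kip/in (vertical).
Torsion M = P·e = 33.5 × 7.5 = 251.25 kip·in.
Critical point at (x, y) = (3.75, 6.5) from centroid. f_tx = M·y/J = 2.232 kip/in; f_ty = M·x/J = 1.288 kip/in.
Resultant f_max = √[f_tx² + (f_v + f_ty)²] = √[2.232² + (1.288 + 1.288)²] = 3.408 kip/in.
Capacity per unit length: φr_n = 0.75 × 0.6 × 60 × (0.707 × 0.375) = 7.158 kip/in.
3.408 ≤ 7.158 → adequate.

f_max ≈ 3.41 kip/in; adequate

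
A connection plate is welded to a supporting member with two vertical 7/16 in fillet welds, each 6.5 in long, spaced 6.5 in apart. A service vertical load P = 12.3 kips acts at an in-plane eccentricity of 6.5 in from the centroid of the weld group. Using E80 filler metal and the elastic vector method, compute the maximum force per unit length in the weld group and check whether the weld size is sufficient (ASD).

f_max ≈ 2.76 kip/in; adequate

E80XX → F_EXX = 80 ksi.
Total weld length L_w = 13 in. Treat welds as unit-width lines.
Polar moment about centroid: J = 2[d³/12 + d(b/2)²] = 2[6.5³/12 + 6.5×3.25²] = 183.1 in³.
Direct shear f_v = P/L_w = 12.3 / 13 = 0.9462 kip/in (vertical).
Torsion M = P·e = 12.3 × 6.5 = 79.95 kip·in.
Critical point at (x, y) = (3.25, 3.25) from centroid. f_tx = M·y/J = 1.419 kip/in; f_ty = M·x/J = 1.419 kip/in.
Resultant f_max = √[f_tx² + (f_v + f_ty)²] = √[1.419² + (0.9462 + 1.419)²] = 2.758 kip/in.
Capacity per unit length: r_n/Ω = (1/2.0) × 0.6 × 80 × (0.707 × 0.4375) = 7.423 kip/in.
2.758 ≤ 7.423 → adequate.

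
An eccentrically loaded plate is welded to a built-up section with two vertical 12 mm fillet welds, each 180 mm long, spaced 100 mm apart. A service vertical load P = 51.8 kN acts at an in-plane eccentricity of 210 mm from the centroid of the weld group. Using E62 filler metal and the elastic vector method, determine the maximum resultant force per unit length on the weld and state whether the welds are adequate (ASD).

f_max ≈ 680 N/mm; adequate

E62XX → F_EXX = 620 MPa.
Total weld length L_w = 360 mm. Treat welds as unit-width lines.
Polar moment about centroid: J = 2[d³/12 + d(b/2)²] = 2[180³/12 + 180×50²] = 1872000 mm³.
Direct shear f_v = P/L_w = 51.8×10³ / 360 = 143.9 N/mm (vertical).
Torsion M = P·e = 51.8×10³ × 210 = 10878000 N·mm.
Critical point at (x, y) = (50, 90) from centroid. f_tx = M·y/J = 523 N/mm; f_ty = M·x/J = 290.5 N/mm.
Resultant f_max = √[f_tx² + (f_v + f_ty)²] = √[523² + (143.9 + 290.5)²] = 679.9 N/mm.
Capacity per unit length: r_n/Ω = (1/2.0) × 0.6 × 620 × (0.707 × 12) = 1578 N/mm.
679.9 ≤ 1578 → adequate.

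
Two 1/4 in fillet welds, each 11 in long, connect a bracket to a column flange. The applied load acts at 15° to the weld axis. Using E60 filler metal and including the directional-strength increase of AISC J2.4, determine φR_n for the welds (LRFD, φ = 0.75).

E60XX → F_EXX = 60 ksi.
t_e = 0.707 × 0.25 = 0.1767 in; A_we = 0.1767 × 22 = 3.888 in².
Directional factor: 1.0 + 0.5 sin^1.5(15°) = 1.066.
F_nw = 0.6 × 60 × 1.066 = 38.37 ksi.
φR_n = 0.75 × 38.37 × 3.888 = 111.9 kip.

φR_n ≈ 112 kip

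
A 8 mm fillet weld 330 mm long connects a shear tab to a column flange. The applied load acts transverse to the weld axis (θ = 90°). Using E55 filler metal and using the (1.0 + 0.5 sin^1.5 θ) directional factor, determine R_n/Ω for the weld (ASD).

R_n/Ω ≈ 462 kN

E55XX → F_EXX = 550 MPa.
t_e = 0.707 × 8 = 5.656 mm; A_we = 5.656 × 330 = 1866 mm².
Directional factor: 1.0 + 0.5 sin^1.5(90°) = 1.5.
F_nw = 0.6 × 550 × 1.5 = 495 MPa.
R_n/Ω = (495 × 1866) / 2.0 × 10⁻³ = 462 kN.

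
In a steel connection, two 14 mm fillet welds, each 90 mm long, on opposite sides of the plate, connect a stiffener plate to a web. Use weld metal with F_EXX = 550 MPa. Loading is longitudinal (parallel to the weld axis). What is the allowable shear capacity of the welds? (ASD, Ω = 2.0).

Effective throat t_e = 0.707 × 14 = 9.898 mm.
Total length L = 180 mm; A_we = 9.898 × 180 = 1782 mm².
F_nw = 0.6 F_EXX = 0.6 × 550 = 330 MPa.
R_n = 330 × 1782 × 10⁻³ = 587.9 kN; R_n/Ω = 587.9/2.0 = 294 kN.

R_n/Ω ≈ 294 kN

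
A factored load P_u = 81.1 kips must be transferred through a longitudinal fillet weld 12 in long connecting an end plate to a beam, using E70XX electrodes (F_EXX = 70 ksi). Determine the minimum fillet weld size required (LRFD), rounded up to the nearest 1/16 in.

Total weld length L = 12 in.
Required throat t_e = P_u / (φ × 0.6 F_EXX × L) = 81.1 / (0.75 × 0.6 × 70 × 12) = 0.2146 in.
Required leg w = t_e / 0.707 = 0.3035 in → use 5/16 in.

w = 5/16 in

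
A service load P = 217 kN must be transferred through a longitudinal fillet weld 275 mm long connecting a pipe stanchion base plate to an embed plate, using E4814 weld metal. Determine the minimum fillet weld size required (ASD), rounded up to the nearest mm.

w = 8 mm

E48XX → F_EXX = 480 MPa.
Total weld length L = 275 mm.
Required throat t_e = P × Ω / (0.6 F_EXX × L) = 217 × 2.0 / (0.6 × 480 × 275 × 10⁻³) = 5.48 mm.
Required leg w = t_e / 0.707 = 7.751 mm → use 8 mm.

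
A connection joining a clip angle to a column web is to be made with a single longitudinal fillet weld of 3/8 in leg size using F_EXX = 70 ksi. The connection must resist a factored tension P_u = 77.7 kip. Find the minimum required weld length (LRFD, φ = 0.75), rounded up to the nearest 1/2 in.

L = 9.5 in

Throat t_e = 0.707 × 0.375 = 0.2651 in.
φr_n = 0.75 × 0.6 × 70 × 0.2651 = 8.351 kip/in.
L_req = P_u / φr_n = 77.7 / 8.351 = 9.304 in total.
Round up → use L = 9.5 in.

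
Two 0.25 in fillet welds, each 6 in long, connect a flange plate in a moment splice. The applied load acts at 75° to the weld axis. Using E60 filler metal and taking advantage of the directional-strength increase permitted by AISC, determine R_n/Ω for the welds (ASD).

R_n/Ω ≈ 56.3 kip

E60XX → F_EXX = 60 ksi.
t_e = 0.707 × 0.25 = 0.1767 in; A_we = 0.1767 × 12 = 2.121 in².
Directional factor: 1.0 + 0.5 sin^1.5(75°) = 1.475.
F_nw = 0.6 × 60 × 1.475 = 53.09 ksi.
R_n/Ω = (53.09 × 2.121) / 2.0 = 56.3 kip.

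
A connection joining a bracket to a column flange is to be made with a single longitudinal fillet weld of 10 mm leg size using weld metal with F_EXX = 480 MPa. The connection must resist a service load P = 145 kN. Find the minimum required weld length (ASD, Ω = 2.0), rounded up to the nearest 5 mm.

Throat t_e = 0.707 × 10 = 7.07 mm.
r_n/Ω = (0.6 × 480 × 7.07) / 2.0 = 1018 N/mm = 1.018 kN/mm.
L_req = P / (r_n/Ω) = 145 / 1.018 = 142.4 mm total.
Round up → use L = 145 mm.

L = 145 mm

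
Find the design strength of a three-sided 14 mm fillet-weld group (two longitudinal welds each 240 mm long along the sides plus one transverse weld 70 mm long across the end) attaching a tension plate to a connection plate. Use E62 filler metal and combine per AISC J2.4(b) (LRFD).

φR_n ≈ 1520 kN

E62XX → F_EXX = 620 MPa.
t_e = 0.707 × 14 = 9.898 mm.
R_nwl = 0.6 × 620 × 9.898 × 480 × 10⁻³ = 1767 kN (longitudinal, 2 welds).
R_nwt = 0.6 × 620 × 9.898 × 70 × 10⁻³ = 257.7 kN (transverse, base value).
(i) R_nwl + R_nwt = 2025 kN; (ii) 0.85 R_nwl + 1.5 R_nwt = 1889 kN.
R_n = max = 2025 kN [governs: (i)]; φR_n = 1519 kN.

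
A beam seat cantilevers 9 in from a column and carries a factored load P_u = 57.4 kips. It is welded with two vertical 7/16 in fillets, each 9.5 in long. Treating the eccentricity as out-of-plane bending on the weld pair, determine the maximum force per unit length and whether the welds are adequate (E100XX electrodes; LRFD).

f_max ≈ 17.4 kip/in; NOT adequate

E100XX → F_EXX = 100 ksi.
L_w = 2 × 9.5 = 19 in; section modulus (unit throat) S = 2 × L²/6 = 30.08 in².
Direct shear f_v = P/L_w = 57.4/19 = 3.021 kip/in.
Moment M = P × e = 57.4 × 9 = 516.6 kip·in; bending f_b = M/S = 17.17 kip/in.
f_max = √(f_v² + f_b²) = √(3.021² + 17.17²) = 17.44 kip/in.
φr_n = 0.75 × 0.6 × 100 × (0.707 × 0.4375) = 13.92 kip/in → NOT adequate.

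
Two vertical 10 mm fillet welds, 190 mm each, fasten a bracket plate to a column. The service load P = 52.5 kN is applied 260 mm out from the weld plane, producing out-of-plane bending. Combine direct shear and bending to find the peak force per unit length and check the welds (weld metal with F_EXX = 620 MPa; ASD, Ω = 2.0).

f_max ≈ 1140 N/mm; adequate

L_w = 2 × 190 = 380 mm; section modulus (unit throat) S = 2 × L²/6 = 12030 mm².
Direct shear f_v = P/L_w = 52.5×10³/380 = 138.2 N/mm.
Moment M = P × e = 52.5×10³ × 260 = 13650000 N·mm; bending f_b = M/S = 1134 N/mm.
f_max = √(f_v² + f_b²) = √(138.2² + 1134²) = 1143 N/mm.
r_n/Ω = (1/2.0) × 0.6 × 620 × (0.707 × 10) = 1315 N/mm → adequate.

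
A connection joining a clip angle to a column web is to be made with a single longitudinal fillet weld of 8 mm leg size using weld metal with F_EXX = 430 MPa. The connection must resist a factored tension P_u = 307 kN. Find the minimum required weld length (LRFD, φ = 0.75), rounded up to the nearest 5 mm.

Throat t_e = 0.707 × 8 = 5.656 mm.
φr_n = 0.75 × 0.6 × 430 × 5.656 × 10⁻³ = 1.094 kN/mm.
L_req = P_u / φr_n = 307 / 1.094 = 280.5 mm total.
Round up → use L = 285 mm.

L = 285 mm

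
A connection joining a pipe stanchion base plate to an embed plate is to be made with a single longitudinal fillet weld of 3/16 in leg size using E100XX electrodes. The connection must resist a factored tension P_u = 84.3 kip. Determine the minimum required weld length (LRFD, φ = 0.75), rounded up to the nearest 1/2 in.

L = 14.5 in

E100XX → F_EXX = 100 ksi.
Throat t_e = 0.707 × 0.1875 = 0.1326 in.
φr_n = 0.75 × 0.6 × 100 × 0.1326 = 5.965 kip/in.
L_req = P_u / φr_n = 84.3 / 5.965 = 14.13 in total.
Round up → use L = 14.5 in.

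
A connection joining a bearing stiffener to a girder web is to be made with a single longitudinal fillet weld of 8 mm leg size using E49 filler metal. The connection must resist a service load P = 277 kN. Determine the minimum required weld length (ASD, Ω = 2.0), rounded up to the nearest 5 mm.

E49XX → F_EXX = 490 MPa.
Throat t_e = 0.707 × 8 = 5.656 mm.
r_n/Ω = (0.6 × 490 × 5.656) / 2.0 = 831.4 N/mm = 0.8314 kN/mm.
L_req = P / (r_n/Ω) = 277 / 0.8314 = 333.2 mm total.
Round up → use L = 335 mm.

L = 335 mm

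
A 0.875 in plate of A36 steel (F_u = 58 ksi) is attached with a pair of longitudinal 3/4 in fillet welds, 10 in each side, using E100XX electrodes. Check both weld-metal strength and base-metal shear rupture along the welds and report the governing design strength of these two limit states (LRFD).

φR_n ≈ 457 kip (base-metal shear rupture governs)

E100XX → F_EXX = 100 ksi.
t_e = 0.707 × 0.75 = 0.5302 in; L = 20 in.
Weld metal: φR_n = 0.75 × 0.6 × 100 × 0.5302 × 20 = 477.2 kip.
Base metal (shear rupture): φR_n = 0.75 × 0.6 × 58 × 0.875 × 20 = 456.7 kip.
Governing: base-metal shear rupture.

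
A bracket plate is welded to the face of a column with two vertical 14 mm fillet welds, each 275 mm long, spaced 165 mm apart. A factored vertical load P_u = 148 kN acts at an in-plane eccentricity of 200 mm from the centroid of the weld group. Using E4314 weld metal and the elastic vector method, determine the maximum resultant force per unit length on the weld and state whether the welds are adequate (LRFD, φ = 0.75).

f_max ≈ 830 N/mm; adequate

E43XX → F_EXX = 430 MPa.
Total weld length L_w = 550 mm. Treat welds as unit-width lines.
Polar moment about centroid: J = 2[d³/12 + d(b/2)²] = 2[275³/12 + 275×82.5²] = 7210000 mm³.
Direct shear f_v = P/L_w = 148×10³ / 550 = 269.1 N/mm (vertical).
Torsion M = P·e = 148×10³ × 200 = 29600000 N·mm.
Critical point at (x, y) = (82.5, 137.5) from centroid. f_tx = M·y/J = 564.5 N/mm; f_ty = M·x/J = 338.7 N/mm.
Resultant f_max = √[f_tx² + (f_v + f_ty)²] = √[564.5² + (269.1 + 338.7)²] = 829.5 N/mm.
Capacity per unit length: φr_n = 0.75 × 0.6 × 430 × (0.707 × 14) = 1915 N/mm.
829.5 ≤ 1915 → adequate.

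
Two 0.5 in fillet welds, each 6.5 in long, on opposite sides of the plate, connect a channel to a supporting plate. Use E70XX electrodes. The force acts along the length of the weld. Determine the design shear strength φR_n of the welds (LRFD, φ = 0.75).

E70XX → F_EXX = 70 ksi.
Effective throat t_e = 0.707 × 0.5 = 0.3535 in.
Total length L = 13 in; A_we = 0.3535 × 13 = 4.595 in².
F_nw = 0.6 F_EXX = 0.6 × 70 = 42 ksi.
φR_n = 0.75 × 42 × 4.595 = 144.8 kip.

φR_n ≈ 145 kip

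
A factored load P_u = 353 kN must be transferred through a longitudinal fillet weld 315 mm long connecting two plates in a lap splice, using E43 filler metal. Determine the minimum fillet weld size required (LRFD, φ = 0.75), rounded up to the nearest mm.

E43XX → F_EXX = 430 MPa.
Total weld length L = 315 mm.
Required throat t_e = P_u / (φ × 0.6 F_EXX × L) = 353 / (0.75 × 0.6 × 430 × 315 × 10⁻³) = 5.791 mm.
Required leg w = t_e / 0.707 = 8.192 mm → use 9 mm.

w = 9 mm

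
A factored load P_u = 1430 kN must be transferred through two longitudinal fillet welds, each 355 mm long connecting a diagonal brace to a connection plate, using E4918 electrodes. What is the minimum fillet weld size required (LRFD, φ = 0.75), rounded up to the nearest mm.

w = 13 mm

E49XX → F_EXX = 490 MPa.
Total weld length L = 710 mm.
Required throat t_e = P_u / (φ × 0.6 F_EXX × L) = 1430 / (0.75 × 0.6 × 490 × 710 × 10⁻³) = 9.134 mm.
Required leg w = t_e / 0.707 = 12.92 mm → use 13 mm.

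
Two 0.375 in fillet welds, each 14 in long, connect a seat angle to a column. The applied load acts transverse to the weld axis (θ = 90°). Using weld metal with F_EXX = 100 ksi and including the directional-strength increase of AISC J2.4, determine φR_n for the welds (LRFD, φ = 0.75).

φR_n ≈ 501 kips

t_e = 0.707 × 0.375 = 0.2651 in; A_we = 0.2651 × 28 = 7.423 in².
Directional factor: 1.0 + 0.5 sin^1.5(90°) = 1.5.
F_nw = 0.6 × 100 × 1.5 = 90 ksi.
φR_n = 0.75 × 90 × 7.423 = 501.1 kips.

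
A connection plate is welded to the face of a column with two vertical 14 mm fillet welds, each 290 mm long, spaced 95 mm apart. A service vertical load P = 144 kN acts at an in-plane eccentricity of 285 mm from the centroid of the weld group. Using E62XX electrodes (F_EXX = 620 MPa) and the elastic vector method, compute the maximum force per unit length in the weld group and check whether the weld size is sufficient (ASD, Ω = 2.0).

Total weld length L_w = 580 mm. Treat welds as unit-width lines.
Polar moment about centroid: J = 2[d³/12 + d(b/2)²] = 2[290³/12 + 290×47.5²] = 5373000 mm³.
Direct shear f_v = P/L_w = 144×10³ / 580 = 248.3 N/mm (vertical).
Torsion M = P·e = 144×10³ × 285 = 41040000 N·mm.
Critical point at (x, y) = (47.5, 145) from centroid. f_tx = M·y/J = 1107 N/mm; f_ty = M·x/J = 362.8 N/mm.
Resultant f_max = √[f_tx² + (f_v + f_ty)²] = √[1107² + (248.3 + 362.8)²] = 1265 N/mm.
Capacity per unit length: r_n/Ω = (1/2.0) × 0.6 × 620 × (0.707 × 14) = 1841 N/mm.
1265 ≤ 1841 → adequate.

f_max ≈ 1260 N/mm; adequate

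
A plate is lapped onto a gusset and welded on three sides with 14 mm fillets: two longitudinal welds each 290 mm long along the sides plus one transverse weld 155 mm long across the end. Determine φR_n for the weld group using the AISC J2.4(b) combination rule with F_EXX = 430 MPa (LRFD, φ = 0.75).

t_e = 0.707 × 14 = 9.898 mm.
R_nwl = 0.6 × 430 × 9.898 × 580 × 10⁻³ = 1481 kN (longitudinal, 2 welds).
R_nwt = 0.6 × 430 × 9.898 × 155 × 10⁻³ = 395.8 kN (transverse, base value).
(i) R_nwl + R_nwt = 1877 kN; (ii) 0.85 R_nwl + 1.5 R_nwt = 1853 kN.
R_n = max = 1877 kN [governs: (i)]; φR_n = 1408 kN.

φR_n ≈ 1410 kN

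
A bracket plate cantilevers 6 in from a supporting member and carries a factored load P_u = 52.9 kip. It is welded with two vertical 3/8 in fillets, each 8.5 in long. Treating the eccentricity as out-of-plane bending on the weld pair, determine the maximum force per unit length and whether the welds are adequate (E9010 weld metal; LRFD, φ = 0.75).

E90XX → F_EXX = 90 ksi.
L_w = 2 × 8.5 = 17 in; section modulus (unit throat) S = 2 × L²/6 = 24.08 in².
Direct shear f_v = P/L_w = 52.9/17 = 3.112 kip/in.
Moment M = P × e = 52.9 × 6 = 317.4 kip·in; bending f_b = M/S = 13.18 kip/in.
f_max = √(f_v² + f_b²) = √(3.112² + 13.18²) = 13.54 kip/in.
φr_n = 0.75 × 0.6 × 90 × (0.707 × 0.375) = 10.74 kip/in → NOT adequate.

f_max ≈ 13.5 kip/in; NOT adequate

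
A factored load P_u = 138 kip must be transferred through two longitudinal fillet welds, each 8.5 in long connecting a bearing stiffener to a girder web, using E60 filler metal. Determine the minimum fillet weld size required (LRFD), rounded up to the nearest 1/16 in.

w = 7/16 in

E60XX → F_EXX = 60 ksi.
Total weld length L = 17 in.
Required throat t_e = P_u / (φ × 0.6 F_EXX × L) = 138 / (0.75 × 0.6 × 60 × 17) = 0.3007 in.
Required leg w = t_e / 0.707 = 0.4253 in → use 7/16 in.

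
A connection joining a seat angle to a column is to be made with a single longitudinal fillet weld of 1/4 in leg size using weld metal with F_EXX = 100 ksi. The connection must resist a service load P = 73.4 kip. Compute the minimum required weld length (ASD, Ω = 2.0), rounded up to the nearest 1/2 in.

L = 14 in

Throat t_e = 0.707 × 0.25 = 0.1767 in.
r_n/Ω = (0.6 × 100 × 0.1767) / 2.0 = 5.302 kip/in.
L_req = P / (r_n/Ω) = 73.4 / 5.302 = 13.84 in total.
Round up → use L = 14 in.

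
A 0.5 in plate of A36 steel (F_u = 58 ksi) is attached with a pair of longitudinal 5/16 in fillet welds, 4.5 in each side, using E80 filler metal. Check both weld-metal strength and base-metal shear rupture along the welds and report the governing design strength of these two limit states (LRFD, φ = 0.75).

φR_n ≈ 71.6 kip (weld metal governs)

E80XX → F_EXX = 80 ksi.
t_e = 0.707 × 0.3125 = 0.2209 in; L = 9 in.
Weld metal: φR_n = 0.75 × 0.6 × 80 × 0.2209 × 9 = 71.58 kip.
Base metal (shear rupture): φR_n = 0.75 × 0.6 × 58 × 0.5 × 9 = 117.4 kip.
Governing: weld metal.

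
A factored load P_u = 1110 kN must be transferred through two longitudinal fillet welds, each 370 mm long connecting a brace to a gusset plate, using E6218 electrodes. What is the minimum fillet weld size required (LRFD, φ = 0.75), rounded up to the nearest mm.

w = 8 mm

E62XX → F_EXX = 620 MPa.
Total weld length L = 740 mm.
Required throat t_e = P_u / (φ × 0.6 F_EXX × L) = 1110 / (0.75 × 0.6 × 620 × 740 × 10⁻³) = 5.376 mm.
Required leg w = t_e / 0.707 = 7.604 mm → use 8 mm.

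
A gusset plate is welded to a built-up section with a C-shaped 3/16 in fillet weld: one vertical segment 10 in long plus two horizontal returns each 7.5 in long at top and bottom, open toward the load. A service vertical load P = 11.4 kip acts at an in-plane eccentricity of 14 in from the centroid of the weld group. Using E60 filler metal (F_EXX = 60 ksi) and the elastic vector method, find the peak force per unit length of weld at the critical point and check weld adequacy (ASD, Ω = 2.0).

f_max ≈ 2.24 kip/in; adequate

Total weld length L_w = 25 in. Treat welds as unit-width lines.
Centroid: x̄ = 2×7.5×3.75 / 25 = 2.25 in from the vertical weld.
Polar moment about centroid: J = I_x + I_y = [10³/12 + 2×7.5×5²] + [10×2.25² + 2(7.5³/12 + 7.5×1.5²)] = 613 in³.
Direct shear f_v = P/L_w = 11.4 / 25 = 0.456 kip/in (vertical).
Torsion M = P·e = 11.4 × 14 = 159.6 kip·in.
Critical point at (x, y) = (5.25, 5) from centroid. f_tx = M·y/J = 1.302 kip/in; f_ty = M·x/J = 1.367 kip/in.
Resultant f_max = √[f_tx² + (f_v + f_ty)²] = √[1.302² + (0.456 + 1.367)²] = 2.24 kip/in.
Capacity per unit length: r_n/Ω = (1/2.0) × 0.6 × 60 × (0.707 × 0.1875) = 2.386 kip/in.
2.24 ≤ 2.386 → adequate.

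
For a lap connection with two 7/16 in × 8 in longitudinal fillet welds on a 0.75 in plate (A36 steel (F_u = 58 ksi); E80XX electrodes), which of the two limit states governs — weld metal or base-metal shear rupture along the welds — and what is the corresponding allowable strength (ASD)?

E80XX → F_EXX = 80 ksi.
t_e = 0.707 × 0.4375 = 0.3093 in; L = 16 in.
Weld metal: R_n/Ω = (1/2.0) × 0.6 × 80 × 0.3093 × 16 = 118.8 kip.
Base metal (shear rupture): R_n/Ω = (1/2.0) × 0.6 × 58 × 0.75 × 16 = 208.8 kip.
Governing: weld metal.

R_n/Ω ≈ 119 kip (weld metal governs)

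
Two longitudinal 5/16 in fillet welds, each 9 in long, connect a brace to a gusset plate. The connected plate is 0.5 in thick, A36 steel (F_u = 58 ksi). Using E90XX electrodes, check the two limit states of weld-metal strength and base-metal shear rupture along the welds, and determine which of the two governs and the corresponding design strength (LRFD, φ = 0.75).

φR_n ≈ 161 kip (weld metal governs)

E90XX → F_EXX = 90 ksi.
t_e = 0.707 × 0.3125 = 0.2209 in; L = 18 in.
Weld metal: φR_n = 0.75 × 0.6 × 90 × 0.2209 × 18 = 161.1 kip.
Base metal (shear rupture): φR_n = 0.75 × 0.6 × 58 × 0.5 × 18 = 234.9 kip.
Governing: weld metal.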